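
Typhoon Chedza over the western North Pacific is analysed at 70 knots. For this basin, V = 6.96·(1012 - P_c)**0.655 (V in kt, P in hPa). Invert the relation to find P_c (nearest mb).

978 mb

ΔP = (V / 6.96)^(1/0.655) = (70/6.96)^1.527.
70/6.96 = 10.057; 10.057^1.527 ≈ 33.92 mb.
P_c = 1012 − 33.92 = 978.08 ≈ 978 mb.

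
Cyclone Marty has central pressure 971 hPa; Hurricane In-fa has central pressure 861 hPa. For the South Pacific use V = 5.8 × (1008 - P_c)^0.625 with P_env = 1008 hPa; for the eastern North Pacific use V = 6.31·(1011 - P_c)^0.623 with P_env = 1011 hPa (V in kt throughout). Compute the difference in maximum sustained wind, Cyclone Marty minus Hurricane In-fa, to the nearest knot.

Cyclone Marty: ΔP = 37; V ≈ 5.8 × 37^0.625 ≈ 55.41 kt.
Hurricane In-fa: ΔP = 150; V ≈ 6.31 × 150^0.623 ≈ 143.13 kt.
Difference ≈ 55.41 − 143.13 = -87.72 → -88 kt.

-88 kt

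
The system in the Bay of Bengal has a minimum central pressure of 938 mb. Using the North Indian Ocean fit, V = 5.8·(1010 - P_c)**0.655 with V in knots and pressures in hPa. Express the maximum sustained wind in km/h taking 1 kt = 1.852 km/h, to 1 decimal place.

ΔP = 1010 − 938 = 72 mb.
V ≈ 5.8 × 72^0.655 = 5.8 × 16.465 ≈ 95.495 kt.
95.495 × 1.852 ≈ 176.86 km/h → 176.9 km/h.

176.9 km/h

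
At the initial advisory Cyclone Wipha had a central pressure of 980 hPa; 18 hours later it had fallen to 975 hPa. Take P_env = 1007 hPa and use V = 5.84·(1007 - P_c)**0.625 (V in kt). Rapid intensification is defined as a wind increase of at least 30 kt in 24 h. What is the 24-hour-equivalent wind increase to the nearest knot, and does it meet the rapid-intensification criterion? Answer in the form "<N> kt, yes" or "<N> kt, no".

V₁: ΔP = 27, V ≈ 5.84 × 27^0.625 ≈ 45.82 kt.
V₂: ΔP = 32, V ≈ 5.84 × 32^0.625 ≈ 50.95 kt.
ΔV over 18 h = 5.13 kt → 24 h equivalent = 5.13 × 24/18 ≈ 6.84 kt.
7 kt < 30 kt ⇒ not rapid intensification.

7 kt, no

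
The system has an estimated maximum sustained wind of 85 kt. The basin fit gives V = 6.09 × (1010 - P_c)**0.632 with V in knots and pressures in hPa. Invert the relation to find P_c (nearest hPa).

945 hPa

ΔP = (V / 6.09)^(1/0.632) = (85/6.09)^1.582.
85/6.09 = 13.957; 13.957^1.582 ≈ 64.77 hPa.
P_c = 1010 − 64.77 = 945.23 ≈ 945 hPa.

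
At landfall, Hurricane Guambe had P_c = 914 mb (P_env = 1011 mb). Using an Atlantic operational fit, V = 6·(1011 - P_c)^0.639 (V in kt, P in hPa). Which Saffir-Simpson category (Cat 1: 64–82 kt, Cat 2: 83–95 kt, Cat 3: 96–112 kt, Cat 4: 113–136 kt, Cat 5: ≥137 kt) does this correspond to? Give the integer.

ΔP = 1011 − 914 = 97 mb.
V ≈ 6 × 97^0.639 = 6 × 18.60 ≈ 112 kt.
112 kt falls in the Category 3 band.

3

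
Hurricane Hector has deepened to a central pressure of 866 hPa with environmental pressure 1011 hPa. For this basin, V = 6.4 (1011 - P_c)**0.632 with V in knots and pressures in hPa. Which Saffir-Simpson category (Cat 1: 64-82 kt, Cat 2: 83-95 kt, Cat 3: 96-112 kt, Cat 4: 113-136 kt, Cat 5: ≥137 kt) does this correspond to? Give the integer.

ΔP = 1011 − 866 = 145 hPa.
V ≈ 6.4 × 145^0.632 = 6.4 × 23.23 ≈ 149 kt.
149 kt falls in the Category 5 band.

5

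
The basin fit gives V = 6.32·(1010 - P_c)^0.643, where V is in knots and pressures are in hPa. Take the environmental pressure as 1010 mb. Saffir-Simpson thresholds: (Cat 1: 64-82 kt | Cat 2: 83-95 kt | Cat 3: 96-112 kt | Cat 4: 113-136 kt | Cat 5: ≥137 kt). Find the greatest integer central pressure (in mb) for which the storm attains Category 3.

Category 3 begins at V = 96 kt.
Required ΔP = (96/6.32)^(1/0.643) = 15.190^1.555 ≈ 68.80 mb.
P_c ≤ 1010 − 68.80 = 941.20, so the highest integer P_c is 941 mb.

941 mb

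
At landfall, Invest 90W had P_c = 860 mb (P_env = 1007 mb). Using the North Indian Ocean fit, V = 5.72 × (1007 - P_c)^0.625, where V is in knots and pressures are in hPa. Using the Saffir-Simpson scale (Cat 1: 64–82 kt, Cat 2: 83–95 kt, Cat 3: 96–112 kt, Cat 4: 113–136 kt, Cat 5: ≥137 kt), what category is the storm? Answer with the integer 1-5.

4

ΔP = 1007 − 860 = 147 mb.
V ≈ 5.72 × 147^0.625 = 5.72 × 22.62 ≈ 129 kt.
129 kt falls in the Category 4 band.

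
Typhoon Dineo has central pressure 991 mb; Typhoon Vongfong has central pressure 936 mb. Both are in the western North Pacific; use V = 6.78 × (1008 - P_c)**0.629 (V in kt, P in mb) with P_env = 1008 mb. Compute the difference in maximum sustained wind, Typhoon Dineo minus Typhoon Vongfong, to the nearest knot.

-60 kt

Typhoon Dineo: ΔP = 17; V ≈ 6.78 × 17^0.629 ≈ 40.29 kt.
Typhoon Vongfong: ΔP = 72; V ≈ 6.78 × 72^0.629 ≈ 99.88 kt.
Difference ≈ 40.29 − 99.88 = -59.59 → -60 kt.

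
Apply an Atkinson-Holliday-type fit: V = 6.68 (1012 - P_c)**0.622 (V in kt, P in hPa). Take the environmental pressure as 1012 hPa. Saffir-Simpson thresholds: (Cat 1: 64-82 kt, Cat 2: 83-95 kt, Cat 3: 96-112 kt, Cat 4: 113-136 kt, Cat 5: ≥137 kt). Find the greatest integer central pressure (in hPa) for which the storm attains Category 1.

974 hPa

Category 1 begins at V = 64 kt.
Required ΔP = (64/6.68)^(1/0.622) = 9.581^1.608 ≈ 37.83 hPa.
P_c ≤ 1012 − 37.83 = 974.17, so the highest integer P_c is 974 hPa.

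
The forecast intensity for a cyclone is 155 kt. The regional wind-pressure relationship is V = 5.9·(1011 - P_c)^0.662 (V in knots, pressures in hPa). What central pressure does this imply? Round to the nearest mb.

872 mb

ΔP = (V / 5.9)^(1/0.662) = (155/5.9)^1.511.
155/5.9 = 26.271; 26.271^1.511 ≈ 139.39 mb.
P_c = 1011 − 139.39 = 871.61 ≈ 872 mb.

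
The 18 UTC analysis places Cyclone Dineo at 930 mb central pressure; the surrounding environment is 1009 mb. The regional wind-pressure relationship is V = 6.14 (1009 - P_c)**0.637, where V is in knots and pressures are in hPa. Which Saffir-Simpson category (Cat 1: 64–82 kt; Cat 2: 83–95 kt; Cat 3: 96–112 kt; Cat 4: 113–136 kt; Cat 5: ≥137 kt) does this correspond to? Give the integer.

3

ΔP = 1009 − 930 = 79 mb.
V ≈ 6.14 × 79^0.637 = 6.14 × 16.17 ≈ 99 kt.
99 kt falls in the Category 3 band.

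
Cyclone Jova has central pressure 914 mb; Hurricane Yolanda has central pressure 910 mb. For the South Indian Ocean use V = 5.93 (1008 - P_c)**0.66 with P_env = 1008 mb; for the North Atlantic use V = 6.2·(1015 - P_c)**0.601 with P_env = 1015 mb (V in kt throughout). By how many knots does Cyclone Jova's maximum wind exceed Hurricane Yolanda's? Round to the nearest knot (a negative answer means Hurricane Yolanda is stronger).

17 kt

Cyclone Jova: ΔP = 94; V ≈ 5.93 × 94^0.66 ≈ 118.94 kt.
Hurricane Yolanda: ΔP = 105; V ≈ 6.2 × 105^0.601 ≈ 101.65 kt.
Difference ≈ 118.94 − 101.65 = 17.29 → 17 kt.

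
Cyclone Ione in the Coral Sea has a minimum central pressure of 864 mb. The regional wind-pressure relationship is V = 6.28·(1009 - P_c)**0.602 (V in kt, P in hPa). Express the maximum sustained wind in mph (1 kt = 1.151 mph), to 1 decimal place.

144.6 mph

ΔP = 1009 − 864 = 145 mb.
V ≈ 6.28 × 145^0.602 = 6.28 × 20.005 ≈ 125.633 kt.
125.633 × 1.151 ≈ 144.60 mph → 144.6 mph.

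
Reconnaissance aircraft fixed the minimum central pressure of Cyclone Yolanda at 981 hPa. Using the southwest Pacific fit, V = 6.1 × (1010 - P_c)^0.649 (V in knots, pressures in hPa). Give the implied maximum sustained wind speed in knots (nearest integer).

ΔP = 1010 − 981 = 29 hPa.
29^0.649 ≈ 8.894.
V ≈ 6.1 × 8.894 ≈ 54.3 kt.

54 kt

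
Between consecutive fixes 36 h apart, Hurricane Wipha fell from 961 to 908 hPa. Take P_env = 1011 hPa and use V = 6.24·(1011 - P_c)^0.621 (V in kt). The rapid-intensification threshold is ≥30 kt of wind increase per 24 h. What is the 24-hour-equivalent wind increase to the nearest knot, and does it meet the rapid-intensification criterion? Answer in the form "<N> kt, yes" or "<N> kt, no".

27 kt, no

V₁: ΔP = 50, V ≈ 6.24 × 50^0.621 ≈ 70.83 kt.
V₂: ΔP = 103, V ≈ 6.24 × 103^0.621 ≈ 110.96 kt.
ΔV over 36 h = 40.13 kt → 24 h equivalent = 40.13 × 24/36 ≈ 26.75 kt.
27 kt < 30 kt ⇒ not rapid intensification.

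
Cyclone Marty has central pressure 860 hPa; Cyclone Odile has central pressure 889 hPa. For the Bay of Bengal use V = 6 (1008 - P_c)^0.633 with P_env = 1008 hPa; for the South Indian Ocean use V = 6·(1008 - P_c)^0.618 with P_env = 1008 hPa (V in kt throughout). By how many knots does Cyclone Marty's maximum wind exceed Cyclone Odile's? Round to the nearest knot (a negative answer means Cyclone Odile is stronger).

Cyclone Marty: ΔP = 148; V ≈ 6 × 148^0.633 ≈ 141.88 kt.
Cyclone Odile: ΔP = 119; V ≈ 6 × 119^0.618 ≈ 115.04 kt.
Difference ≈ 141.88 − 115.04 = 26.84 → 27 kt.

27 kt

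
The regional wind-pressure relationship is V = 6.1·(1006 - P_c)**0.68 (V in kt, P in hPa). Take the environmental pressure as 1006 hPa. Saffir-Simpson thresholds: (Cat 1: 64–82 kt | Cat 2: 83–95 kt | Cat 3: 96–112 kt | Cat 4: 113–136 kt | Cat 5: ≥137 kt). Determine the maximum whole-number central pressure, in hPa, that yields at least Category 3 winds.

948 hPa

Category 3 begins at V = 96 kt.
Required ΔP = (96/6.1)^(1/0.68) = 15.738^1.471 ≈ 57.57 hPa.
P_c ≤ 1006 − 57.57 = 948.43, so the highest integer P_c is 948 hPa.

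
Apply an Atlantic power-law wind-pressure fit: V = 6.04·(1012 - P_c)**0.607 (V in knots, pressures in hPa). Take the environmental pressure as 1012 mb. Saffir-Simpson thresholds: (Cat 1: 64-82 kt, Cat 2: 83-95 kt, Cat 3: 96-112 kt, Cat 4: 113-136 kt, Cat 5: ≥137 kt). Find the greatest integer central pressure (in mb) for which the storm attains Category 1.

963 mb

Category 1 begins at V = 64 kt.
Required ΔP = (64/6.04)^(1/0.607) = 10.596^1.647 ≈ 48.85 mb.
P_c ≤ 1012 − 48.85 = 963.15, so the highest integer P_c is 963 mb.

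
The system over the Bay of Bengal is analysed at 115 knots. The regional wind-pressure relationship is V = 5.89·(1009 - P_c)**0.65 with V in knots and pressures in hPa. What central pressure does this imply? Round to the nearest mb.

ΔP = (V / 5.89)^(1/0.65) = (115/5.89)^1.538.
115/5.89 = 19.525; 19.525^1.538 ≈ 96.72 mb.
P_c = 1009 − 96.72 = 912.28 ≈ 912 mb.

912 mb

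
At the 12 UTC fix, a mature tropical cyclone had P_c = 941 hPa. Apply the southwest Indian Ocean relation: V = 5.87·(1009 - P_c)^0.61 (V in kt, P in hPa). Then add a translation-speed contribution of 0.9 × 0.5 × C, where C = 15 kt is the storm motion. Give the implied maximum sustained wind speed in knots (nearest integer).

ΔP = 1009 − 941 = 68 hPa.
68^0.61 ≈ 13.117.
V ≈ 5.87 × 13.117 ≈ 77.0 kt.
Translation term: 0.9 × 0.5 × 15 = 6.75 kt.
Corrected V ≈ 83.75 kt → 84 kt.

84 kt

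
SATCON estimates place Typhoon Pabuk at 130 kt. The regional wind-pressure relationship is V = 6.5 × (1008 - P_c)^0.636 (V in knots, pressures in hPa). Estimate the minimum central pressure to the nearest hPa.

897 hPa

ΔP = (V / 6.5)^(1/0.636) = (130/6.5)^1.572.
130/6.5 = 20.000; 20.000^1.572 ≈ 111.08 hPa.
P_c = 1008 − 111.08 = 896.92 ≈ 897 hPa.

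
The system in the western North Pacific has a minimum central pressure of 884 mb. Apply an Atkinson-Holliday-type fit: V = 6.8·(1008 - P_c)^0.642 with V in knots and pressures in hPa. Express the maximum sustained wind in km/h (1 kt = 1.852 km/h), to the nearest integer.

ΔP = 1008 − 884 = 124 mb.
V ≈ 6.8 × 124^0.642 = 6.8 × 22.079 ≈ 150.136 kt.
150.136 × 1.852 ≈ 278.05 km/h → 278 km/h.

278 km/h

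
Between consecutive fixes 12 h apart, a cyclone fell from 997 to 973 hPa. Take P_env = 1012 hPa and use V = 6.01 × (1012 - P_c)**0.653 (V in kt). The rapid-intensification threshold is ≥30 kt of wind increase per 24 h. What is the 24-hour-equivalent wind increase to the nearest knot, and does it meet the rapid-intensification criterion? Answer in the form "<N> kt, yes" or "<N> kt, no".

V₁: ΔP = 15, V ≈ 6.01 × 15^0.653 ≈ 35.23 kt.
V₂: ΔP = 39, V ≈ 6.01 × 39^0.653 ≈ 65.74 kt.
ΔV over 12 h = 30.51 kt → 24 h equivalent = 30.51 × 24/12 ≈ 61.02 kt.
61 kt ≥ 30 kt ⇒ rapid intensification.

61 kt, yes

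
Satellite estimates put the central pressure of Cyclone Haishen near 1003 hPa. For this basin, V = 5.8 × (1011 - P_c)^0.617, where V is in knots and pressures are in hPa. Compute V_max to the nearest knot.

21 kt

ΔP = 1011 − 1003 = 8 hPa.
8^0.617 ≈ 3.608.
V ≈ 5.8 × 3.608 ≈ 20.9 kt.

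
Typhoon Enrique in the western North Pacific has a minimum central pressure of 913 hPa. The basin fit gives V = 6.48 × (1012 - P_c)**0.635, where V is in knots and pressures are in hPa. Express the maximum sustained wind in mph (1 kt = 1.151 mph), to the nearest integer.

ΔP = 1012 − 913 = 99 hPa.
V ≈ 6.48 × 99^0.635 = 6.48 × 18.502 ≈ 119.896 kt.
119.896 × 1.151 ≈ 138.00 mph → 138 mph.

138 mph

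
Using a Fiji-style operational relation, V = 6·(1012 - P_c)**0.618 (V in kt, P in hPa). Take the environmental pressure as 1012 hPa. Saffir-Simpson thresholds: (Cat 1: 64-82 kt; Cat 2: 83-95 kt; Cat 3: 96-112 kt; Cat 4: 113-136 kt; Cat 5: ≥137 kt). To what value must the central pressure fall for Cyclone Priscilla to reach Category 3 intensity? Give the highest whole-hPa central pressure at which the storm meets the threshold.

923 hPa

Category 3 begins at V = 96 kt.
Required ΔP = (96/6)^(1/0.618) = 16.000^1.618 ≈ 88.80 hPa.
P_c ≤ 1012 − 88.80 = 923.20, so the highest integer P_c is 923 hPa.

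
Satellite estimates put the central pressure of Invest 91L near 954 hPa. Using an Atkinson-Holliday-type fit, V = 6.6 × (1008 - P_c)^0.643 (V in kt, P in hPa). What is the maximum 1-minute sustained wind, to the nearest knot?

ΔP = 1008 − 954 = 54 hPa.
54^0.643 ≈ 13.000.
V ≈ 6.6 × 13.000 ≈ 85.8 kt.

86 kt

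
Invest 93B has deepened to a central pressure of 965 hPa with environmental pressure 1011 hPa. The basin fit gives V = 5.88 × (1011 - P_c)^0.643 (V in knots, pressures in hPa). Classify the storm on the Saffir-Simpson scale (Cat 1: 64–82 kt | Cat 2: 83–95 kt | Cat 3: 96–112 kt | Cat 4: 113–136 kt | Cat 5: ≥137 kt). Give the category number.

1

ΔP = 1011 − 965 = 46 hPa.
V ≈ 5.88 × 46^0.643 = 5.88 × 11.73 ≈ 69 kt.
69 kt falls in the Category 1 band.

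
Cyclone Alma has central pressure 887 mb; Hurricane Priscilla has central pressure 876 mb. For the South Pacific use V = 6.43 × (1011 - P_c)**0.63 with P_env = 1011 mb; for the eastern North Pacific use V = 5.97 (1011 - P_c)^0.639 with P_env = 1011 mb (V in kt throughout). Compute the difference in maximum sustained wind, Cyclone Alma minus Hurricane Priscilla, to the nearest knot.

-3 kt

Cyclone Alma: ΔP = 124; V ≈ 6.43 × 124^0.63 ≈ 133.99 kt.
Hurricane Priscilla: ΔP = 135; V ≈ 5.97 × 135^0.639 ≈ 137.17 kt.
Difference ≈ 133.99 − 137.17 = -3.18 → -3 kt.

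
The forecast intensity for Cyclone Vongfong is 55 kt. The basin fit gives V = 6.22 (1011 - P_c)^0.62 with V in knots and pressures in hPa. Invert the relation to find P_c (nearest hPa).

ΔP = (V / 6.22)^(1/0.62) = (55/6.22)^1.613.
55/6.22 = 8.842; 8.842^1.613 ≈ 33.63 hPa.
P_c = 1011 − 33.63 = 977.37 ≈ 977 hPa.

977 hPa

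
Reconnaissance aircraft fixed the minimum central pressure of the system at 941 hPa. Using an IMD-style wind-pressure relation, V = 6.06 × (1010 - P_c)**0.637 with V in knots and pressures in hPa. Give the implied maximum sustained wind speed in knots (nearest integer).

ΔP = 1010 − 941 = 69 hPa.
69^0.637 ≈ 14.837.
V ≈ 6.06 × 14.837 ≈ 89.9 kt.

90 kt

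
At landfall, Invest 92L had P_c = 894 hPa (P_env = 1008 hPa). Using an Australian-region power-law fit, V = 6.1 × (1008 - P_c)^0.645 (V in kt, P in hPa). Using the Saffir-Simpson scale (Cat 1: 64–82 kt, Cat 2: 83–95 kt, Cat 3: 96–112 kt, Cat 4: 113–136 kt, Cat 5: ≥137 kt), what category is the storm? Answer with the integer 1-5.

4

ΔP = 1008 − 894 = 114 hPa.
V ≈ 6.1 × 114^0.645 = 6.1 × 21.22 ≈ 129 kt.
129 kt falls in the Category 4 band.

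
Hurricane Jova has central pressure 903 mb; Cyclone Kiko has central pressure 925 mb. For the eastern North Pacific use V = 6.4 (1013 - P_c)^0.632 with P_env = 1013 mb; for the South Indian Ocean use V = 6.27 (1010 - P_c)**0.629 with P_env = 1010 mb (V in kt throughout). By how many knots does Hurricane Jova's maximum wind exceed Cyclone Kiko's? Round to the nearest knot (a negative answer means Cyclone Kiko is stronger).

Hurricane Jova: ΔP = 110; V ≈ 6.4 × 110^0.632 ≈ 124.84 kt.
Cyclone Kiko: ΔP = 85; V ≈ 6.27 × 85^0.629 ≈ 102.53 kt.
Difference ≈ 124.84 − 102.53 = 22.31 → 22 kt.

22 kt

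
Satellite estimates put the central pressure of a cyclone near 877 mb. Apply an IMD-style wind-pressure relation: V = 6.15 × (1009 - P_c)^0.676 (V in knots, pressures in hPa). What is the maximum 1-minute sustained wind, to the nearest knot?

167 kt

ΔP = 1009 − 877 = 132 mb.
132^0.676 ≈ 27.134.
V ≈ 6.15 × 27.134 ≈ 166.9 kt.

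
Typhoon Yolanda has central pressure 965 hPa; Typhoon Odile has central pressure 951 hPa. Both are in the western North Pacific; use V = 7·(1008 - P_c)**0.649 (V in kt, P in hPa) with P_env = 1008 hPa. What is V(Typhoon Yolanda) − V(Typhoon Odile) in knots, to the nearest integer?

-16 kt

Typhoon Yolanda: ΔP = 43; V ≈ 7 × 43^0.649 ≈ 80.39 kt.
Typhoon Odile: ΔP = 57; V ≈ 7 × 57^0.649 ≈ 96.53 kt.
Difference ≈ 80.39 − 96.53 = -16.14 → -16 kt.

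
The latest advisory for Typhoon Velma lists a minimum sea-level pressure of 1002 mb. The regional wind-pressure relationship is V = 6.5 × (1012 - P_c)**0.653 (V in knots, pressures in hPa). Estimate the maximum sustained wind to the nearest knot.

29 kt

ΔP = 1012 − 1002 = 10 mb.
10^0.653 ≈ 4.498.
V ≈ 6.5 × 4.498 ≈ 29.2 kt.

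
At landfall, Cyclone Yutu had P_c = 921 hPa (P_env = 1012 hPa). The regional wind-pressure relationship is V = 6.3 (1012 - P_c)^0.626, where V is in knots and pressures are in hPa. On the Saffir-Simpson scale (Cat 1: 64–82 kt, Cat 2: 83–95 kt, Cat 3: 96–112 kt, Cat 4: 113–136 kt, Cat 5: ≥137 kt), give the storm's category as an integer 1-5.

ΔP = 1012 − 921 = 91 hPa.
V ≈ 6.3 × 91^0.626 = 6.3 × 16.84 ≈ 106 kt.
106 kt falls in the Category 3 band.

3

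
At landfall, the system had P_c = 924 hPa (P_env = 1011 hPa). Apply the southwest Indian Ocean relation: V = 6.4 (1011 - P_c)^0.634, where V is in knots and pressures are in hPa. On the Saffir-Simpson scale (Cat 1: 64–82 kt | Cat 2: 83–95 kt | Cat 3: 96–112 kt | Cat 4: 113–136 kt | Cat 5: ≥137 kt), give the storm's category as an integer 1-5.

ΔP = 1011 − 924 = 87 hPa.
V ≈ 6.4 × 87^0.634 = 6.4 × 16.97 ≈ 109 kt.
109 kt falls in the Category 3 band.

3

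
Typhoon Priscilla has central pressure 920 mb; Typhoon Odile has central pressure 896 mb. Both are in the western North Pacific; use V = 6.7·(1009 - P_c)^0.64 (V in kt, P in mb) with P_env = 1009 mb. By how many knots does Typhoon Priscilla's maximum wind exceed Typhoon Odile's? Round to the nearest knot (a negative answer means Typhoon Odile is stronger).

Typhoon Priscilla: ΔP = 89; V ≈ 6.7 × 89^0.64 ≈ 118.49 kt.
Typhoon Odile: ΔP = 113; V ≈ 6.7 × 113^0.64 ≈ 138.05 kt.
Difference ≈ 118.49 − 138.05 = -19.56 → -20 kt.

-20 kt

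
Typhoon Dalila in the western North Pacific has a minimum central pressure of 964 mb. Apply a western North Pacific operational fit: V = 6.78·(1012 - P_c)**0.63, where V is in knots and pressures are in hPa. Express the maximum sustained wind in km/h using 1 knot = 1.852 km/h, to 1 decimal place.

143.9 km/h

ΔP = 1012 − 964 = 48 mb.
V ≈ 6.78 × 48^0.63 = 6.78 × 11.460 ≈ 77.698 kt.
77.698 × 1.852 ≈ 143.90 km/h → 143.9 km/h.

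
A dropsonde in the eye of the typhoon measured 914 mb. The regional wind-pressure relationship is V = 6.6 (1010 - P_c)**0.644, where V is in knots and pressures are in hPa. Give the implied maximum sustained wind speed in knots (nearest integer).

ΔP = 1010 − 914 = 96 mb.
96^0.644 ≈ 18.905.
V ≈ 6.6 × 18.905 ≈ 124.8 kt.

125 kt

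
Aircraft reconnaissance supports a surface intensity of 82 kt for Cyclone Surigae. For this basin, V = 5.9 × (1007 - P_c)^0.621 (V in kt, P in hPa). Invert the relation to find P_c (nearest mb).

938 mb

ΔP = (V / 5.9)^(1/0.621) = (82/5.9)^1.610.
82/5.9 = 13.898; 13.898^1.610 ≈ 69.27 mb.
P_c = 1007 − 69.27 = 937.73 ≈ 938 mb.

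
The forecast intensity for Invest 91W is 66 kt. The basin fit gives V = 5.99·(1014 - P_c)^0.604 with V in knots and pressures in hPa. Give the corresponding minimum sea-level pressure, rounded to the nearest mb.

ΔP = (V / 5.99)^(1/0.604) = (66/5.99)^1.656.
66/5.99 = 11.018; 11.018^1.656 ≈ 53.13 mb.
P_c = 1014 − 53.13 = 960.87 ≈ 961 mb.

961 mb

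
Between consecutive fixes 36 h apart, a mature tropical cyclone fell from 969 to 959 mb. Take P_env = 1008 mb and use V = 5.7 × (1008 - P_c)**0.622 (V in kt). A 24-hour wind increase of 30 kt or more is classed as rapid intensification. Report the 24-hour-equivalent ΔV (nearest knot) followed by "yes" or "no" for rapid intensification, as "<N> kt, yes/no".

V₁: ΔP = 39, V ≈ 5.7 × 39^0.622 ≈ 55.66 kt.
V₂: ΔP = 49, V ≈ 5.7 × 49^0.622 ≈ 64.15 kt.
ΔV over 36 h = 8.49 kt → 24 h equivalent = 8.49 × 24/36 ≈ 5.66 kt.
6 kt < 30 kt ⇒ not rapid intensification.

6 kt, no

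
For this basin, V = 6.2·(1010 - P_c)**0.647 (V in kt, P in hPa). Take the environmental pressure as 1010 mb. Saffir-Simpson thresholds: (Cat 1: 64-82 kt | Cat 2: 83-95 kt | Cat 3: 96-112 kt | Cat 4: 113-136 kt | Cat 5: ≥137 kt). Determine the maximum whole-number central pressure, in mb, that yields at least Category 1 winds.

973 mb

Category 1 begins at V = 64 kt.
Required ΔP = (64/6.2)^(1/0.647) = 10.323^1.546 ≈ 36.89 mb.
P_c ≤ 1010 − 36.89 = 973.11, so the highest integer P_c is 973 mb.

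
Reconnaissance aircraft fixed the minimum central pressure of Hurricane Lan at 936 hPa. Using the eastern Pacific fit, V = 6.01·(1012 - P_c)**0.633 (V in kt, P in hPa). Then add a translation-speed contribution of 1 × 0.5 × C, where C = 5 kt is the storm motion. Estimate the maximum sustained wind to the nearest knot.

96 kt

ΔP = 1012 − 936 = 76 hPa.
76^0.633 ≈ 15.508.
V ≈ 6.01 × 15.508 ≈ 93.2 kt.
Translation term: 1 × 0.5 × 5 = 2.5 kt.
Corrected V ≈ 95.7 kt → 96 kt.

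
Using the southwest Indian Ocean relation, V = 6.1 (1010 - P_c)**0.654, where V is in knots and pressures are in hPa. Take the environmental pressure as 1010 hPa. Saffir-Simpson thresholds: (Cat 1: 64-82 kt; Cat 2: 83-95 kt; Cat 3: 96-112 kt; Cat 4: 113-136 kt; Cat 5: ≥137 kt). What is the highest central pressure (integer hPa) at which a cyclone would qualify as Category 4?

923 hPa

Category 4 begins at V = 113 kt.
Required ΔP = (113/6.1)^(1/0.654) = 18.525^1.529 ≈ 86.79 hPa.
P_c ≤ 1010 − 86.79 = 923.21, so the highest integer P_c is 923 hPa.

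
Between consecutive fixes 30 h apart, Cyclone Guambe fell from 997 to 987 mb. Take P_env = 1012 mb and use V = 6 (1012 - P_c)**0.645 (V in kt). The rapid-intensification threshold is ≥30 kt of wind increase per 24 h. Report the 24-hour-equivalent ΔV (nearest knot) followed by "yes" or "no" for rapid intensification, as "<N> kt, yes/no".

11 kt, no

V₁: ΔP = 15, V ≈ 6 × 15^0.645 ≈ 34.41 kt.
V₂: ΔP = 25, V ≈ 6 × 25^0.645 ≈ 47.84 kt.
ΔV over 30 h = 13.43 kt → 24 h equivalent = 13.43 × 24/30 ≈ 10.74 kt.
11 kt < 30 kt ⇒ not rapid intensification.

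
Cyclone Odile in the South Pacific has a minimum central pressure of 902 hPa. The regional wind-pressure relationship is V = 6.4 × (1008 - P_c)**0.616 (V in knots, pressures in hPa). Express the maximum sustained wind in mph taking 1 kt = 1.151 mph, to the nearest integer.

130 mph

ΔP = 1008 − 902 = 106 hPa.
V ≈ 6.4 × 106^0.616 = 6.4 × 17.684 ≈ 113.180 kt.
113.180 × 1.151 ≈ 130.27 mph → 130 mph.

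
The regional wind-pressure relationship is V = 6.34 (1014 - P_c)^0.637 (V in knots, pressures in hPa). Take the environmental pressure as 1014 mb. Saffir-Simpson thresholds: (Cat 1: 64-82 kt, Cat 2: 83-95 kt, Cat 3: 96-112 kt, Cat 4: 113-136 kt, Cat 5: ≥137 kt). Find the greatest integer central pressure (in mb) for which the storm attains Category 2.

Category 2 begins at V = 83 kt.
Required ΔP = (83/6.34)^(1/0.637) = 13.091^1.570 ≈ 56.69 mb.
P_c ≤ 1014 − 56.69 = 957.31, so the highest integer P_c is 957 mb.

957 mb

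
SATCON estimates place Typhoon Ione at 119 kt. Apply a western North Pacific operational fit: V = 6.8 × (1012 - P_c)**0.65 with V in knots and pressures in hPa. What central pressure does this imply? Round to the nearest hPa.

930 hPa

ΔP = (V / 6.8)^(1/0.65) = (119/6.8)^1.538.
119/6.8 = 17.500; 17.500^1.538 ≈ 81.73 hPa.
P_c = 1012 − 81.73 = 930.27 ≈ 930 hPa.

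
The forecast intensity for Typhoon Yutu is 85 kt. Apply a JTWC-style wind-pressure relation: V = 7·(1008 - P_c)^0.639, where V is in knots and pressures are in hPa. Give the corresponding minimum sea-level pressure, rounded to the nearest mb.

ΔP = (V / 7)^(1/0.639) = (85/7)^1.565.
85/7 = 12.143; 12.143^1.565 ≈ 49.76 mb.
P_c = 1008 − 49.76 = 958.24 ≈ 958 mb.

958 mb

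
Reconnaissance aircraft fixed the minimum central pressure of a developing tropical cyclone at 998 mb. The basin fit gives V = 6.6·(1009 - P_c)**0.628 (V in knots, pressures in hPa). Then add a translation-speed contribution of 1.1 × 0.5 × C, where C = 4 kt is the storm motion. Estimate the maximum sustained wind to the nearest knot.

32 kt

ΔP = 1009 − 998 = 11 mb.
11^0.628 ≈ 4.508.
V ≈ 6.6 × 4.508 ≈ 29.8 kt.
Translation term: 1.1 × 0.5 × 4 = 2.2 kt.
Corrected V ≈ 32 kt → 32 kt.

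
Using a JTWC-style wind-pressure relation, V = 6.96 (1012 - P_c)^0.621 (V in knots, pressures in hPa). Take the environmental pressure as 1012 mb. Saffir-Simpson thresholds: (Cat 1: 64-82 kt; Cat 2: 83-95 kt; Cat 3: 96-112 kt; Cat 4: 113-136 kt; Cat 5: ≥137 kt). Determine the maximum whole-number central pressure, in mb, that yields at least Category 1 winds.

976 mb

Category 1 begins at V = 64 kt.
Required ΔP = (64/6.96)^(1/0.621) = 9.195^1.610 ≈ 35.62 mb.
P_c ≤ 1012 − 35.62 = 976.38, so the highest integer P_c is 976 mb.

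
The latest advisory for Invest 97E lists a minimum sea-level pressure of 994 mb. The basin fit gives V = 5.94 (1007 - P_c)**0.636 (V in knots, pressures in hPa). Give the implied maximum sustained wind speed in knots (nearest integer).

30 kt

ΔP = 1007 − 994 = 13 mb.
13^0.636 ≈ 5.111.
V ≈ 5.94 × 5.111 ≈ 30.4 kt.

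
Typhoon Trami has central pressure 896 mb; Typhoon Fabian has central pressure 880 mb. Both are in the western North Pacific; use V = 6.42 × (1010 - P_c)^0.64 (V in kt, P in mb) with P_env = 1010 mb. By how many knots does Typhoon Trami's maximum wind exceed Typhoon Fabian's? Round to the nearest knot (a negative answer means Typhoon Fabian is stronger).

-12 kt

Typhoon Trami: ΔP = 114; V ≈ 6.42 × 114^0.64 ≈ 133.03 kt.
Typhoon Fabian: ΔP = 130; V ≈ 6.42 × 130^0.64 ≈ 144.70 kt.
Difference ≈ 133.03 − 144.70 = -11.67 → -12 kt.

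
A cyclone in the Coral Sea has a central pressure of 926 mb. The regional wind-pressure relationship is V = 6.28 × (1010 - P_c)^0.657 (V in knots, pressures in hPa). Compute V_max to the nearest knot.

ΔP = 1010 − 926 = 84 mb.
84^0.657 ≈ 18.376.
V ≈ 6.28 × 18.376 ≈ 115.4 kt.

115 kt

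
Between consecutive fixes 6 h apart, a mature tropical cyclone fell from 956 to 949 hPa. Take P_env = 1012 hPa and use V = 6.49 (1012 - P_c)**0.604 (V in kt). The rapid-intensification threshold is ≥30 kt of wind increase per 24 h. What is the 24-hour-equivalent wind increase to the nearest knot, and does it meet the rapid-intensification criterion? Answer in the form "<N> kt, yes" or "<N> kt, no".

22 kt, no

V₁: ΔP = 56, V ≈ 6.49 × 56^0.604 ≈ 73.82 kt.
V₂: ΔP = 63, V ≈ 6.49 × 63^0.604 ≈ 79.26 kt.
ΔV over 6 h = 5.44 kt → 24 h equivalent = 5.44 × 24/6 ≈ 21.76 kt.
22 kt < 30 kt ⇒ not rapid intensification.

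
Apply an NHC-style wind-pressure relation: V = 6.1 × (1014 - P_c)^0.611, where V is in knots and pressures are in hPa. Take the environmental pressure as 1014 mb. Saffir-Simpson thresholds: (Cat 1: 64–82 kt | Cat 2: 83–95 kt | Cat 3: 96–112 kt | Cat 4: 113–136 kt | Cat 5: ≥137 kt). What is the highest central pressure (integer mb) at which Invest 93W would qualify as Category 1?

967 mb

Category 1 begins at V = 64 kt.
Required ΔP = (64/6.1)^(1/0.611) = 10.492^1.637 ≈ 46.86 mb.
P_c ≤ 1014 − 46.86 = 967.14, so the highest integer P_c is 967 mb.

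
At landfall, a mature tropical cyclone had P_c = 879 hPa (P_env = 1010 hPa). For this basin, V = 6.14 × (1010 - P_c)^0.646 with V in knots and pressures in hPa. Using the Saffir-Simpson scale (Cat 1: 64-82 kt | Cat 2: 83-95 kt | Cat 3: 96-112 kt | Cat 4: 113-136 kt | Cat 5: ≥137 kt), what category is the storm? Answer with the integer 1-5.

ΔP = 1010 − 879 = 131 hPa.
V ≈ 6.14 × 131^0.646 = 6.14 × 23.32 ≈ 143 kt.
143 kt falls in the Category 5 band.

5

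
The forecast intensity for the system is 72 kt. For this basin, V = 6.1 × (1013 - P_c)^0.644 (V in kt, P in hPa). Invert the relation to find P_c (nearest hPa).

967 hPa

ΔP = (V / 6.1)^(1/0.644) = (72/6.1)^1.553.
72/6.1 = 11.803; 11.803^1.553 ≈ 46.20 hPa.
P_c = 1013 − 46.20 = 966.80 ≈ 967 hPa.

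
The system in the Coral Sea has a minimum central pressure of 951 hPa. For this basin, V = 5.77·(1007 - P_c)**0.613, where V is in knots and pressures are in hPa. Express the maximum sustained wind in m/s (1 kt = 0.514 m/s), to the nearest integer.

35 m/s

ΔP = 1007 − 951 = 56 hPa.
V ≈ 5.77 × 56^0.613 = 5.77 × 11.793 ≈ 68.048 kt.
68.048 × 0.514 ≈ 34.98 m/s → 35 m/s.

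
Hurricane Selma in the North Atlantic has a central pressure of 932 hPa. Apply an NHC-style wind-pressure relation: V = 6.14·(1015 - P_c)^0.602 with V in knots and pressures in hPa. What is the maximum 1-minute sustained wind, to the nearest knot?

ΔP = 1015 − 932 = 83 hPa.
83^0.602 ≈ 14.298.
V ≈ 6.14 × 14.298 ≈ 87.8 kt.

88 kt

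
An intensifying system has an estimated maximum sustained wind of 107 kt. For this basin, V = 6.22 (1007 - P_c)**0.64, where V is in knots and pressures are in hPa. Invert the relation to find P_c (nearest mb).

922 mb

ΔP = (V / 6.22)^(1/0.64) = (107/6.22)^1.562.
107/6.22 = 17.203; 17.203^1.562 ≈ 85.23 mb.
P_c = 1007 − 85.23 = 921.77 ≈ 922 mb.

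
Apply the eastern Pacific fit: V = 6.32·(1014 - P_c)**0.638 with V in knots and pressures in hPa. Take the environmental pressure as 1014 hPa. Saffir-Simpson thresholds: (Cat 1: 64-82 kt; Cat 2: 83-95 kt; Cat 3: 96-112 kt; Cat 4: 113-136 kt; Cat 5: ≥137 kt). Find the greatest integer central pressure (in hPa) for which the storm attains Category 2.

957 hPa

Category 2 begins at V = 83 kt.
Required ΔP = (83/6.32)^(1/0.638) = 13.133^1.567 ≈ 56.61 hPa.
P_c ≤ 1014 − 56.61 = 957.39, so the highest integer P_c is 957 hPa.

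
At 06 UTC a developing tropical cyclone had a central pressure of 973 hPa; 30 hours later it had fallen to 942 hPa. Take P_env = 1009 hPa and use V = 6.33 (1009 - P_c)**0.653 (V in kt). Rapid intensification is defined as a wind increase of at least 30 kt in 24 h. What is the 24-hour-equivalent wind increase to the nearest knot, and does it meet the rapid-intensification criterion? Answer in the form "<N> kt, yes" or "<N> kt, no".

V₁: ΔP = 36, V ≈ 6.33 × 36^0.653 ≈ 65.72 kt.
V₂: ΔP = 67, V ≈ 6.33 × 67^0.653 ≈ 98.59 kt.
ΔV over 30 h = 32.87 kt → 24 h equivalent = 32.87 × 24/30 ≈ 26.30 kt.
26 kt < 30 kt ⇒ not rapid intensification.

26 kt, no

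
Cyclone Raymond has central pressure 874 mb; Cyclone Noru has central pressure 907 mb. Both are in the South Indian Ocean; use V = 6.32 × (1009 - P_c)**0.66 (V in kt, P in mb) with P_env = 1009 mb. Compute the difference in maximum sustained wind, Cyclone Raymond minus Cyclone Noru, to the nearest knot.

Cyclone Raymond: ΔP = 135; V ≈ 6.32 × 135^0.66 ≈ 160.97 kt.
Cyclone Noru: ΔP = 102; V ≈ 6.32 × 102^0.66 ≈ 133.78 kt.
Difference ≈ 160.97 − 133.78 = 27.19 → 27 kt.

27 kt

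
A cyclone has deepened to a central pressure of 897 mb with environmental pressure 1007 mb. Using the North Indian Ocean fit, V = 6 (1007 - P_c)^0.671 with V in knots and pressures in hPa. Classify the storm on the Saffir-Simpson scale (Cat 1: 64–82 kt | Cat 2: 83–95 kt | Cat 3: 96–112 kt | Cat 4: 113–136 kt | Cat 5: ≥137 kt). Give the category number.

ΔP = 1007 − 897 = 110 mb.
V ≈ 6 × 110^0.671 = 6 × 23.43 ≈ 141 kt.
141 kt falls in the Category 5 band.

5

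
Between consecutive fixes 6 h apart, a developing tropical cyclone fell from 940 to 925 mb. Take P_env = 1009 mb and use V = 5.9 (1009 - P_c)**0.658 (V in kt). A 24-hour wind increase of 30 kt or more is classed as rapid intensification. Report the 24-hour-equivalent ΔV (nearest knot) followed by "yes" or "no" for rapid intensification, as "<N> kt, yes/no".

53 kt, yes

V₁: ΔP = 69, V ≈ 5.9 × 69^0.658 ≈ 95.68 kt.
V₂: ΔP = 84, V ≈ 5.9 × 84^0.658 ≈ 108.90 kt.
ΔV over 6 h = 13.22 kt → 24 h equivalent = 13.22 × 24/6 ≈ 52.88 kt.
53 kt ≥ 30 kt ⇒ rapid intensification.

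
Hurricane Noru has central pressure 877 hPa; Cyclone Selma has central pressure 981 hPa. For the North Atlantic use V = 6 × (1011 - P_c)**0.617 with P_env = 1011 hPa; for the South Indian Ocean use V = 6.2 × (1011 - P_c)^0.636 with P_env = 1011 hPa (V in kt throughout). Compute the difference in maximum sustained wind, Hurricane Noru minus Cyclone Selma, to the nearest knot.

69 kt

Hurricane Noru: ΔP = 134; V ≈ 6 × 134^0.617 ≈ 123.19 kt.
Cyclone Selma: ΔP = 30; V ≈ 6.2 × 30^0.636 ≈ 53.93 kt.
Difference ≈ 123.19 − 53.93 = 69.26 → 69 kt.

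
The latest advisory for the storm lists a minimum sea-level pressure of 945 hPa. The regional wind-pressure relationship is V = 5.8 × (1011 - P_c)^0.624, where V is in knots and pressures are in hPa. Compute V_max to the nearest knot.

79 kt

ΔP = 1011 − 945 = 66 hPa.
66^0.624 ≈ 13.658.
V ≈ 5.8 × 13.658 ≈ 79.2 kt.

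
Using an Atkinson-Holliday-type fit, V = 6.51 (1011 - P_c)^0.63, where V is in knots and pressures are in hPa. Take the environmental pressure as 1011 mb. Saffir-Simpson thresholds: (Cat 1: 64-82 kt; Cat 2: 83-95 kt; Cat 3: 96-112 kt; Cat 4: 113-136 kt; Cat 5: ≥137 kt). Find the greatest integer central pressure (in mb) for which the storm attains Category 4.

918 mb

Category 4 begins at V = 113 kt.
Required ΔP = (113/6.51)^(1/0.63) = 17.358^1.587 ≈ 92.78 mb.
P_c ≤ 1011 − 92.78 = 918.22, so the highest integer P_c is 918 mb.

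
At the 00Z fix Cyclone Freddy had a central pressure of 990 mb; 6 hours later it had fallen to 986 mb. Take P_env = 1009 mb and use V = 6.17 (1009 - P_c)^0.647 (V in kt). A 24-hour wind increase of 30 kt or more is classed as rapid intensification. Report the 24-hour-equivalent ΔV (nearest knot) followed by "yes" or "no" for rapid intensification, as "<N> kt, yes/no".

V₁: ΔP = 19, V ≈ 6.17 × 19^0.647 ≈ 41.46 kt.
V₂: ΔP = 23, V ≈ 6.17 × 23^0.647 ≈ 46.92 kt.
ΔV over 6 h = 5.46 kt → 24 h equivalent = 5.46 × 24/6 ≈ 21.84 kt.
22 kt < 30 kt ⇒ not rapid intensification.

22 kt, no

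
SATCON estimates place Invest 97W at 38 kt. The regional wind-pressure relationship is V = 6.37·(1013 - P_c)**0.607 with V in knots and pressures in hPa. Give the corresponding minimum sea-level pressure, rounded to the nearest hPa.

994 hPa

ΔP = (V / 6.37)^(1/0.607) = (38/6.37)^1.647.
38/6.37 = 5.965; 5.965^1.647 ≈ 18.96 hPa.
P_c = 1013 − 18.96 = 994.04 ≈ 994 hPa.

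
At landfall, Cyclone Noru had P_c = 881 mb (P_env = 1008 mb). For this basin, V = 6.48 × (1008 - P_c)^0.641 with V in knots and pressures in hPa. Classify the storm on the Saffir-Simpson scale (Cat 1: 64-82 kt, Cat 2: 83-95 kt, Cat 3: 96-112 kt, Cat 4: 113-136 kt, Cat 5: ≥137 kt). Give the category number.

ΔP = 1008 − 881 = 127 mb.
V ≈ 6.48 × 127^0.641 = 6.48 × 22.31 ≈ 145 kt.
145 kt falls in the Category 5 band.

5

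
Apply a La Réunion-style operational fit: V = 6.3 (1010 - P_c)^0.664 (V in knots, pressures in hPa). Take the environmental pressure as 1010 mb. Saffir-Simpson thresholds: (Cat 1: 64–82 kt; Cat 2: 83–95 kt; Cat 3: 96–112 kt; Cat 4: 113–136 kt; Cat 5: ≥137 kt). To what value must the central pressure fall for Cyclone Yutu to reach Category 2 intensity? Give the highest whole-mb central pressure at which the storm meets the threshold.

961 mb

Category 2 begins at V = 83 kt.
Required ΔP = (83/6.3)^(1/0.664) = 13.175^1.506 ≈ 48.57 mb.
P_c ≤ 1010 − 48.57 = 961.43, so the highest integer P_c is 961 mb.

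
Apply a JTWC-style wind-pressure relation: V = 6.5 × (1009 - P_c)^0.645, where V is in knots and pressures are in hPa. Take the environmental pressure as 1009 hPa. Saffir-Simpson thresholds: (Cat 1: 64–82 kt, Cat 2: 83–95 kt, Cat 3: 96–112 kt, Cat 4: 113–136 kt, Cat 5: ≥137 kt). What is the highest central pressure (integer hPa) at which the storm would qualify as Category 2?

Category 2 begins at V = 83 kt.
Required ΔP = (83/6.5)^(1/0.645) = 12.769^1.550 ≈ 51.88 hPa.
P_c ≤ 1009 − 51.88 = 957.12, so the highest integer P_c is 957 hPa.

957 hPa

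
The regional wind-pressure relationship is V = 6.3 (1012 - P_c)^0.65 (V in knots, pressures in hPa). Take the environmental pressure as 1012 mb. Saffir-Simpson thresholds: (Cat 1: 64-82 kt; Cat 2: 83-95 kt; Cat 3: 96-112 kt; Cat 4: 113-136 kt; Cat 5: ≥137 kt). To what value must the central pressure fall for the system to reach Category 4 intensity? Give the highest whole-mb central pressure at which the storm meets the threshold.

927 mb

Category 4 begins at V = 113 kt.
Required ΔP = (113/6.3)^(1/0.65) = 17.937^1.538 ≈ 84.88 mb.
P_c ≤ 1012 − 84.88 = 927.12, so the highest integer P_c is 927 mb.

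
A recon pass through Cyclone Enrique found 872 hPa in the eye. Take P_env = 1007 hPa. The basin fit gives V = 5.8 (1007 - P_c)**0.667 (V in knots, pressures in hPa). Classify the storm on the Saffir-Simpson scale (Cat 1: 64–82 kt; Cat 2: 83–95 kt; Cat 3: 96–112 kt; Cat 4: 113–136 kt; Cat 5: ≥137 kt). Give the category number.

ΔP = 1007 − 872 = 135 hPa.
V ≈ 5.8 × 135^0.667 = 5.8 × 26.36 ≈ 153 kt.
153 kt falls in the Category 5 band.

5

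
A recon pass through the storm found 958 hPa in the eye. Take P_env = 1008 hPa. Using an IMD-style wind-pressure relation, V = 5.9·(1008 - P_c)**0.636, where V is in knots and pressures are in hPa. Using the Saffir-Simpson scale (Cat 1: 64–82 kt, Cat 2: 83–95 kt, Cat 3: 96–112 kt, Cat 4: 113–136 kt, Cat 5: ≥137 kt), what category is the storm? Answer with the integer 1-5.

ΔP = 1008 − 958 = 50 hPa.
V ≈ 5.9 × 50^0.636 = 5.9 × 12.04 ≈ 71 kt.
71 kt falls in the Category 1 band.

1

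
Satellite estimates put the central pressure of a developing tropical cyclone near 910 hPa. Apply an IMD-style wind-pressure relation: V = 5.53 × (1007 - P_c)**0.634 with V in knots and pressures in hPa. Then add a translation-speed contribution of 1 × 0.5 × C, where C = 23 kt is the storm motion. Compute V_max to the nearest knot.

112 kt

ΔP = 1007 − 910 = 97 hPa.
97^0.634 ≈ 18.181.
V ≈ 5.53 × 18.181 ≈ 100.5 kt.
Translation term: 1 × 0.5 × 23 = 11.5 kt.
Corrected V ≈ 112 kt → 112 kt.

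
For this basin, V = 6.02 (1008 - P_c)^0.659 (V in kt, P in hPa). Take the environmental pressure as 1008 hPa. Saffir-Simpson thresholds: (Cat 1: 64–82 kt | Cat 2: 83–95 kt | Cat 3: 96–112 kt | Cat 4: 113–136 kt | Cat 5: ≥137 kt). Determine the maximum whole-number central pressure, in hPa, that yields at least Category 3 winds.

Category 3 begins at V = 96 kt.
Required ΔP = (96/6.02)^(1/0.659) = 15.947^1.517 ≈ 66.83 hPa.
P_c ≤ 1008 − 66.83 = 941.17, so the highest integer P_c is 941 hPa.

941 hPa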